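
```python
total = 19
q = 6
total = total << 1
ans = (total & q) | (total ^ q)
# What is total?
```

Trace (tracking total):
total = 19  # -> total = 19
q = 6  # -> q = 6
total = total << 1  # -> total = 38
ans = total & q | total ^ q  # -> ans = 38

Answer: 38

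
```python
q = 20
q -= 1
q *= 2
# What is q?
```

Trace (tracking q):
q = 20  # -> q = 20
q -= 1  # -> q = 19
q *= 2  # -> q = 38

Answer: 38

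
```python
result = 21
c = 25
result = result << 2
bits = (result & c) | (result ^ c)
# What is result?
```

Answer: 84

Derivation:
Trace (tracking result):
result = 21  # -> result = 21
c = 25  # -> c = 25
result = result << 2  # -> result = 84
bits = result & c | result ^ c  # -> bits = 93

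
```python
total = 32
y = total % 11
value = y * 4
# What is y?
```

Answer: 10

Derivation:
Trace (tracking y):
total = 32  # -> total = 32
y = total % 11  # -> y = 10
value = y * 4  # -> value = 40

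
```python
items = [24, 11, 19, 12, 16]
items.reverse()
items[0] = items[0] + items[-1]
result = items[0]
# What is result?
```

Trace (tracking result):
items = [24, 11, 19, 12, 16]  # -> items = [24, 11, 19, 12, 16]
items.reverse()  # -> items = [16, 12, 19, 11, 24]
items[0] = items[0] + items[-1]  # -> items = [40, 12, 19, 11, 24]
result = items[0]  # -> result = 40

Answer: 40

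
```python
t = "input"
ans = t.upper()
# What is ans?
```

Answer: 'INPUT'

Derivation:
Trace (tracking ans):
t = 'input'  # -> t = 'input'
ans = t.upper()  # -> ans = 'INPUT'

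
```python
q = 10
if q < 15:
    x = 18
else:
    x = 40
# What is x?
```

Trace (tracking x):
q = 10  # -> q = 10
if q < 15:  # condition is True
    x = 18  # -> x = 18

Answer: 18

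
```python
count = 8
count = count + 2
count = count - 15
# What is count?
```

Answer: -5

Derivation:
Trace (tracking count):
count = 8  # -> count = 8
count = count + 2  # -> count = 10
count = count - 15  # -> count = -5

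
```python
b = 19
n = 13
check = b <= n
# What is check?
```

Trace (tracking check):
b = 19  # -> b = 19
n = 13  # -> n = 13
check = b <= n  # -> check = False

Answer: False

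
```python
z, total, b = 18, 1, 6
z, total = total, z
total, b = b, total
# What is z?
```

Trace (tracking z):
z, total, b = (18, 1, 6)  # -> z = 18, total = 1, b = 6
z, total = (total, z)  # -> z = 1, total = 18
total, b = (b, total)  # -> total = 6, b = 18

Answer: 1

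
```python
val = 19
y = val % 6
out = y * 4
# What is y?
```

Answer: 1

Derivation:
Trace (tracking y):
val = 19  # -> val = 19
y = val % 6  # -> y = 1
out = y * 4  # -> out = 4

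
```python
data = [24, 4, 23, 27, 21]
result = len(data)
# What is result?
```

Answer: 5

Derivation:
Trace (tracking result):
data = [24, 4, 23, 27, 21]  # -> data = [24, 4, 23, 27, 21]
result = len(data)  # -> result = 5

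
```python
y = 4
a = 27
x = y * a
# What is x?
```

Trace (tracking x):
y = 4  # -> y = 4
a = 27  # -> a = 27
x = y * a  # -> x = 108

Answer: 108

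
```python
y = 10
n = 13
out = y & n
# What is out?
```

Trace (tracking out):
y = 10  # -> y = 10
n = 13  # -> n = 13
out = y & n  # -> out = 8

Answer: 8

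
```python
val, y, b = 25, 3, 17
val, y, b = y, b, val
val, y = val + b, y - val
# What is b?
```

Answer: 25

Derivation:
Trace (tracking b):
val, y, b = (25, 3, 17)  # -> val = 25, y = 3, b = 17
val, y, b = (y, b, val)  # -> val = 3, y = 17, b = 25
val, y = (val + b, y - val)  # -> val = 28, y = 14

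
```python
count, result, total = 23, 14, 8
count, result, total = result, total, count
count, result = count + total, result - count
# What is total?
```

Trace (tracking total):
count, result, total = (23, 14, 8)  # -> count = 23, result = 14, total = 8
count, result, total = (result, total, count)  # -> count = 14, result = 8, total = 23
count, result = (count + total, result - count)  # -> count = 37, result = -6

Answer: 23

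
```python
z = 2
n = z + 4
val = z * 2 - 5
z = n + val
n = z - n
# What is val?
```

Answer: -1

Derivation:
Trace (tracking val):
z = 2  # -> z = 2
n = z + 4  # -> n = 6
val = z * 2 - 5  # -> val = -1
z = n + val  # -> z = 5
n = z - n  # -> n = -1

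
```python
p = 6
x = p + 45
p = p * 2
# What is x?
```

Answer: 51

Derivation:
Trace (tracking x):
p = 6  # -> p = 6
x = p + 45  # -> x = 51
p = p * 2  # -> p = 12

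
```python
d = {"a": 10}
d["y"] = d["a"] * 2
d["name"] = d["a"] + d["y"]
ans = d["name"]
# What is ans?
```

Trace (tracking ans):
d = {'a': 10}  # -> d = {'a': 10}
d['y'] = d['a'] * 2  # -> d = {'a': 10, 'y': 20}
d['name'] = d['a'] + d['y']  # -> d = {'a': 10, 'y': 20, 'name': 30}
ans = d['name']  # -> ans = 30

Answer: 30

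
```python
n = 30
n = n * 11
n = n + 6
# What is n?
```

Trace (tracking n):
n = 30  # -> n = 30
n = n * 11  # -> n = 330
n = n + 6  # -> n = 336

Answer: 336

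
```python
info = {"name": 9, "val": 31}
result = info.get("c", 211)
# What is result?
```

Answer: 211

Derivation:
Trace (tracking result):
info = {'name': 9, 'val': 31}  # -> info = {'name': 9, 'val': 31}
result = info.get('c', 211)  # -> result = 211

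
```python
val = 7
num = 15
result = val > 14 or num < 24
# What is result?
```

Trace (tracking result):
val = 7  # -> val = 7
num = 15  # -> num = 15
result = val > 14 or num < 24  # -> result = True

Answer: True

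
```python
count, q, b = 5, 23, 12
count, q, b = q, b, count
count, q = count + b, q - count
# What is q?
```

Answer: -11

Derivation:
Trace (tracking q):
count, q, b = (5, 23, 12)  # -> count = 5, q = 23, b = 12
count, q, b = (q, b, count)  # -> count = 23, q = 12, b = 5
count, q = (count + b, q - count)  # -> count = 28, q = -11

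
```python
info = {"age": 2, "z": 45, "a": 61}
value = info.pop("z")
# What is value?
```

Answer: 45

Derivation:
Trace (tracking value):
info = {'age': 2, 'z': 45, 'a': 61}  # -> info = {'age': 2, 'z': 45, 'a': 61}
value = info.pop('z')  # -> value = 45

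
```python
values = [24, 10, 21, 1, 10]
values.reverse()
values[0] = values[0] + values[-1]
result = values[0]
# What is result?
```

Answer: 34

Derivation:
Trace (tracking result):
values = [24, 10, 21, 1, 10]  # -> values = [24, 10, 21, 1, 10]
values.reverse()  # -> values = [10, 1, 21, 10, 24]
values[0] = values[0] + values[-1]  # -> values = [34, 1, 21, 10, 24]
result = values[0]  # -> result = 34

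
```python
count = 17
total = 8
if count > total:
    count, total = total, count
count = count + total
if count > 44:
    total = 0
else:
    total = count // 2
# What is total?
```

Answer: 12

Derivation:
Trace (tracking total):
count = 17  # -> count = 17
total = 8  # -> total = 8
if count > total:  # condition is True
    count, total = (total, count)  # -> count = 8, total = 17
count = count + total  # -> count = 25
if count > 44:  # condition is False
else:
    total = count // 2  # -> total = 12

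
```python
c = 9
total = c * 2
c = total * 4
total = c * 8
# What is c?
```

Answer: 72

Derivation:
Trace (tracking c):
c = 9  # -> c = 9
total = c * 2  # -> total = 18
c = total * 4  # -> c = 72
total = c * 8  # -> total = 576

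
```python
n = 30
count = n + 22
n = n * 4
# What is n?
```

Trace (tracking n):
n = 30  # -> n = 30
count = n + 22  # -> count = 52
n = n * 4  # -> n = 120

Answer: 120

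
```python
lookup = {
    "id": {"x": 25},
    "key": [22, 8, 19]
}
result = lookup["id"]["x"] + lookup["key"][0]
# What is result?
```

Answer: 47

Derivation:
Trace (tracking result):
lookup = {'id': {'x': 25}, 'key': [22, 8, 19]}  # -> lookup = {'id': {'x': 25}, 'key': [22, 8, 19]}
result = lookup['id']['x'] + lookup['key'][0]  # -> result = 47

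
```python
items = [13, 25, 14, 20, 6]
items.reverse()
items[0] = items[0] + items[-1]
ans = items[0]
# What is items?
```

Trace (tracking items):
items = [13, 25, 14, 20, 6]  # -> items = [13, 25, 14, 20, 6]
items.reverse()  # -> items = [6, 20, 14, 25, 13]
items[0] = items[0] + items[-1]  # -> items = [19, 20, 14, 25, 13]
ans = items[0]  # -> ans = 19

Answer: [19, 20, 14, 25, 13]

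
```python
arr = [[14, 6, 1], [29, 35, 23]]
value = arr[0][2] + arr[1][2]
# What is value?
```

Trace (tracking value):
arr = [[14, 6, 1], [29, 35, 23]]  # -> arr = [[14, 6, 1], [29, 35, 23]]
value = arr[0][2] + arr[1][2]  # -> value = 24

Answer: 24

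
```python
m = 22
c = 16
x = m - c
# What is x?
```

Answer: 6

Derivation:
Trace (tracking x):
m = 22  # -> m = 22
c = 16  # -> c = 16
x = m - c  # -> x = 6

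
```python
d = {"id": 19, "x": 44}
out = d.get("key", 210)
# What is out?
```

Answer: 210

Derivation:
Trace (tracking out):
d = {'id': 19, 'x': 44}  # -> d = {'id': 19, 'x': 44}
out = d.get('key', 210)  # -> out = 210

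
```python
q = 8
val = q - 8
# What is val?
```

Trace (tracking val):
q = 8  # -> q = 8
val = q - 8  # -> val = 0

Answer: 0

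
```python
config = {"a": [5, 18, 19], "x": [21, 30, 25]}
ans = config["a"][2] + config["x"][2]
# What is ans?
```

Answer: 44

Derivation:
Trace (tracking ans):
config = {'a': [5, 18, 19], 'x': [21, 30, 25]}  # -> config = {'a': [5, 18, 19], 'x': [21, 30, 25]}
ans = config['a'][2] + config['x'][2]  # -> ans = 44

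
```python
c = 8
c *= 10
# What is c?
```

Answer: 80

Derivation:
Trace (tracking c):
c = 8  # -> c = 8
c *= 10  # -> c = 80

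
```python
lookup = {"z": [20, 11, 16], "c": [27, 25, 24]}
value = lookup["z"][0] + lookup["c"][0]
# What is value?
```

Answer: 47

Derivation:
Trace (tracking value):
lookup = {'z': [20, 11, 16], 'c': [27, 25, 24]}  # -> lookup = {'z': [20, 11, 16], 'c': [27, 25, 24]}
value = lookup['z'][0] + lookup['c'][0]  # -> value = 47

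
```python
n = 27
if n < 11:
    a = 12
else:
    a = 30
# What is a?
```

Trace (tracking a):
n = 27  # -> n = 27
if n < 11:  # condition is False
else:
    a = 30  # -> a = 30

Answer: 30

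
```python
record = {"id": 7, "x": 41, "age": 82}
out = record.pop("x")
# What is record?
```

Trace (tracking record):
record = {'id': 7, 'x': 41, 'age': 82}  # -> record = {'id': 7, 'x': 41, 'age': 82}
out = record.pop('x')  # -> out = 41

Answer: {'id': 7, 'age': 82}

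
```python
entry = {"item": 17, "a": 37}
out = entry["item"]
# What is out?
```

Trace (tracking out):
entry = {'item': 17, 'a': 37}  # -> entry = {'item': 17, 'a': 37}
out = entry['item']  # -> out = 17

Answer: 17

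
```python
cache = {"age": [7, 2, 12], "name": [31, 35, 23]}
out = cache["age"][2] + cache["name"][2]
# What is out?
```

Answer: 35

Derivation:
Trace (tracking out):
cache = {'age': [7, 2, 12], 'name': [31, 35, 23]}  # -> cache = {'age': [7, 2, 12], 'name': [31, 35, 23]}
out = cache['age'][2] + cache['name'][2]  # -> out = 35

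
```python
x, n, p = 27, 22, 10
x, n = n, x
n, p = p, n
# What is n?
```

Trace (tracking n):
x, n, p = (27, 22, 10)  # -> x = 27, n = 22, p = 10
x, n = (n, x)  # -> x = 22, n = 27
n, p = (p, n)  # -> n = 10, p = 27

Answer: 10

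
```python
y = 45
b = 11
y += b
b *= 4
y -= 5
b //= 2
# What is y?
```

Trace (tracking y):
y = 45  # -> y = 45
b = 11  # -> b = 11
y += b  # -> y = 56
b *= 4  # -> b = 44
y -= 5  # -> y = 51
b //= 2  # -> b = 22

Answer: 51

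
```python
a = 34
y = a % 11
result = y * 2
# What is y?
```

Trace (tracking y):
a = 34  # -> a = 34
y = a % 11  # -> y = 1
result = y * 2  # -> result = 2

Answer: 1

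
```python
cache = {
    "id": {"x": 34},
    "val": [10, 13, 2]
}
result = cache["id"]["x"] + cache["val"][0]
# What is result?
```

Trace (tracking result):
cache = {'id': {'x': 34}, 'val': [10, 13, 2]}  # -> cache = {'id': {'x': 34}, 'val': [10, 13, 2]}
result = cache['id']['x'] + cache['val'][0]  # -> result = 44

Answer: 44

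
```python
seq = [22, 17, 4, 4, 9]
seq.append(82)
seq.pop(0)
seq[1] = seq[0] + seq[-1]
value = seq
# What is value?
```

Answer: [17, 99, 4, 9, 82]

Derivation:
Trace (tracking value):
seq = [22, 17, 4, 4, 9]  # -> seq = [22, 17, 4, 4, 9]
seq.append(82)  # -> seq = [22, 17, 4, 4, 9, 82]
seq.pop(0)  # -> seq = [17, 4, 4, 9, 82]
seq[1] = seq[0] + seq[-1]  # -> seq = [17, 99, 4, 9, 82]
value = seq  # -> value = [17, 99, 4, 9, 82]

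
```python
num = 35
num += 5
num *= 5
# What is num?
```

Trace (tracking num):
num = 35  # -> num = 35
num += 5  # -> num = 40
num *= 5  # -> num = 200

Answer: 200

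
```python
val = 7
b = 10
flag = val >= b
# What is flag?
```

Answer: False

Derivation:
Trace (tracking flag):
val = 7  # -> val = 7
b = 10  # -> b = 10
flag = val >= b  # -> flag = False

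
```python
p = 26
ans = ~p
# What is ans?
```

Trace (tracking ans):
p = 26  # -> p = 26
ans = ~p  # -> ans = -27

Answer: -27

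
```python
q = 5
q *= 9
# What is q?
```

Trace (tracking q):
q = 5  # -> q = 5
q *= 9  # -> q = 45

Answer: 45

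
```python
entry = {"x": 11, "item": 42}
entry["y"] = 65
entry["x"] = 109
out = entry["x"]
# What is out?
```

Answer: 109

Derivation:
Trace (tracking out):
entry = {'x': 11, 'item': 42}  # -> entry = {'x': 11, 'item': 42}
entry['y'] = 65  # -> entry = {'x': 11, 'item': 42, 'y': 65}
entry['x'] = 109  # -> entry = {'x': 109, 'item': 42, 'y': 65}
out = entry['x']  # -> out = 109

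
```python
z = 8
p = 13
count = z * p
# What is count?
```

Trace (tracking count):
z = 8  # -> z = 8
p = 13  # -> p = 13
count = z * p  # -> count = 104

Answer: 104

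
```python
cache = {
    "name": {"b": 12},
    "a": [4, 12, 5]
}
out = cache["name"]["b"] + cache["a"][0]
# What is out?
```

Trace (tracking out):
cache = {'name': {'b': 12}, 'a': [4, 12, 5]}  # -> cache = {'name': {'b': 12}, 'a': [4, 12, 5]}
out = cache['name']['b'] + cache['a'][0]  # -> out = 16

Answer: 16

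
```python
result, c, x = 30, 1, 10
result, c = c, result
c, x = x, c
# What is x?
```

Trace (tracking x):
result, c, x = (30, 1, 10)  # -> result = 30, c = 1, x = 10
result, c = (c, result)  # -> result = 1, c = 30
c, x = (x, c)  # -> c = 10, x = 30

Answer: 30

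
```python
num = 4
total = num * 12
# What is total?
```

Answer: 48

Derivation:
Trace (tracking total):
num = 4  # -> num = 4
total = num * 12  # -> total = 48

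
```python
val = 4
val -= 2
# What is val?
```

Trace (tracking val):
val = 4  # -> val = 4
val -= 2  # -> val = 2

Answer: 2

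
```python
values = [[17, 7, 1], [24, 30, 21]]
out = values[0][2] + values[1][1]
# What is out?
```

Trace (tracking out):
values = [[17, 7, 1], [24, 30, 21]]  # -> values = [[17, 7, 1], [24, 30, 21]]
out = values[0][2] + values[1][1]  # -> out = 31

Answer: 31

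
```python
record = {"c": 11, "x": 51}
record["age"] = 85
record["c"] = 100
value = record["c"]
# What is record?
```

Answer: {'c': 100, 'x': 51, 'age': 85}

Derivation:
Trace (tracking record):
record = {'c': 11, 'x': 51}  # -> record = {'c': 11, 'x': 51}
record['age'] = 85  # -> record = {'c': 11, 'x': 51, 'age': 85}
record['c'] = 100  # -> record = {'c': 100, 'x': 51, 'age': 85}
value = record['c']  # -> value = 100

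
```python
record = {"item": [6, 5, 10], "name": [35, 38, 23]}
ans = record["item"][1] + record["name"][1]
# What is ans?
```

Answer: 43

Derivation:
Trace (tracking ans):
record = {'item': [6, 5, 10], 'name': [35, 38, 23]}  # -> record = {'item': [6, 5, 10], 'name': [35, 38, 23]}
ans = record['item'][1] + record['name'][1]  # -> ans = 43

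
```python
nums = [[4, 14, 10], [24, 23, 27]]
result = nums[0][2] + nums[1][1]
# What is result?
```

Answer: 33

Derivation:
Trace (tracking result):
nums = [[4, 14, 10], [24, 23, 27]]  # -> nums = [[4, 14, 10], [24, 23, 27]]
result = nums[0][2] + nums[1][1]  # -> result = 33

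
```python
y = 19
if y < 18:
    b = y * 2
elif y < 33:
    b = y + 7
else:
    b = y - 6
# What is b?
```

Trace (tracking b):
y = 19  # -> y = 19
if y < 18:  # condition is False
elif y < 33:  # condition is True
    b = y + 7  # -> b = 26

Answer: 26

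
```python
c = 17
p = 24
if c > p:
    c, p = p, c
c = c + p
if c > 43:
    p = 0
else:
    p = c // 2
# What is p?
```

Trace (tracking p):
c = 17  # -> c = 17
p = 24  # -> p = 24
if c > p:  # condition is False
c = c + p  # -> c = 41
if c > 43:  # condition is False
else:
    p = c // 2  # -> p = 20

Answer: 20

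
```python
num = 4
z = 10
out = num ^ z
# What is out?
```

Answer: 14

Derivation:
Trace (tracking out):
num = 4  # -> num = 4
z = 10  # -> z = 10
out = num ^ z  # -> out = 14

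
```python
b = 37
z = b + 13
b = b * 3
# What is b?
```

Trace (tracking b):
b = 37  # -> b = 37
z = b + 13  # -> z = 50
b = b * 3  # -> b = 111

Answer: 111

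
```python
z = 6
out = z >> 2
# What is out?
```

Trace (tracking out):
z = 6  # -> z = 6
out = z >> 2  # -> out = 1

Answer: 1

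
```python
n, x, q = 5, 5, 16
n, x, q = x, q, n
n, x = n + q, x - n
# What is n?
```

Answer: 10

Derivation:
Trace (tracking n):
n, x, q = (5, 5, 16)  # -> n = 5, x = 5, q = 16
n, x, q = (x, q, n)  # -> n = 5, x = 16, q = 5
n, x = (n + q, x - n)  # -> n = 10, x = 11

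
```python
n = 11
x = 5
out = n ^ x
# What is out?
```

Answer: 14

Derivation:
Trace (tracking out):
n = 11  # -> n = 11
x = 5  # -> x = 5
out = n ^ x  # -> out = 14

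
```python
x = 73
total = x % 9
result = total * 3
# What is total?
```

Answer: 1

Derivation:
Trace (tracking total):
x = 73  # -> x = 73
total = x % 9  # -> total = 1
result = total * 3  # -> result = 3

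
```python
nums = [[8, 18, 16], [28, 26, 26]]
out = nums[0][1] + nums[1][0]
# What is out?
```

Answer: 46

Derivation:
Trace (tracking out):
nums = [[8, 18, 16], [28, 26, 26]]  # -> nums = [[8, 18, 16], [28, 26, 26]]
out = nums[0][1] + nums[1][0]  # -> out = 46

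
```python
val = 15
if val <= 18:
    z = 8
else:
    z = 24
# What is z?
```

Answer: 8

Derivation:
Trace (tracking z):
val = 15  # -> val = 15
if val <= 18:  # condition is True
    z = 8  # -> z = 8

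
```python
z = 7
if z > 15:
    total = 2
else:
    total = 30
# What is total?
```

Trace (tracking total):
z = 7  # -> z = 7
if z > 15:  # condition is False
else:
    total = 30  # -> total = 30

Answer: 30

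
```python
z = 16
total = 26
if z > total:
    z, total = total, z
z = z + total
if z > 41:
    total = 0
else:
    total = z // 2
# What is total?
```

Trace (tracking total):
z = 16  # -> z = 16
total = 26  # -> total = 26
if z > total:  # condition is False
z = z + total  # -> z = 42
if z > 41:  # condition is True
    total = 0  # -> total = 0

Answer: 0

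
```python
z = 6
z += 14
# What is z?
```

Trace (tracking z):
z = 6  # -> z = 6
z += 14  # -> z = 20

Answer: 20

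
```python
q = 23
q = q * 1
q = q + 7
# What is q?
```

Answer: 30

Derivation:
Trace (tracking q):
q = 23  # -> q = 23
q = q * 1  # -> q = 23
q = q + 7  # -> q = 30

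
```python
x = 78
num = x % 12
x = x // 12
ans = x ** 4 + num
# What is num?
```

Trace (tracking num):
x = 78  # -> x = 78
num = x % 12  # -> num = 6
x = x // 12  # -> x = 6
ans = x ** 4 + num  # -> ans = 1302

Answer: 6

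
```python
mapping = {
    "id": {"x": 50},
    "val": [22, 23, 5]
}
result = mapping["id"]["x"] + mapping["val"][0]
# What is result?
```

Answer: 72

Derivation:
Trace (tracking result):
mapping = {'id': {'x': 50}, 'val': [22, 23, 5]}  # -> mapping = {'id': {'x': 50}, 'val': [22, 23, 5]}
result = mapping['id']['x'] + mapping['val'][0]  # -> result = 72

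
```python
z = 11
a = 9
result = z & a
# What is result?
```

Trace (tracking result):
z = 11  # -> z = 11
a = 9  # -> a = 9
result = z & a  # -> result = 9

Answer: 9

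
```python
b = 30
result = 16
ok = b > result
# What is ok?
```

Trace (tracking ok):
b = 30  # -> b = 30
result = 16  # -> result = 16
ok = b > result  # -> ok = True

Answer: True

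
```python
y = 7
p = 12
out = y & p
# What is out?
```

Trace (tracking out):
y = 7  # -> y = 7
p = 12  # -> p = 12
out = y & p  # -> out = 4

Answer: 4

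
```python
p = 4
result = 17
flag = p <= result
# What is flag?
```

Answer: True

Derivation:
Trace (tracking flag):
p = 4  # -> p = 4
result = 17  # -> result = 17
flag = p <= result  # -> flag = True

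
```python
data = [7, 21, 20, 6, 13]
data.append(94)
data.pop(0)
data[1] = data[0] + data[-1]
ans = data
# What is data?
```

Trace (tracking data):
data = [7, 21, 20, 6, 13]  # -> data = [7, 21, 20, 6, 13]
data.append(94)  # -> data = [7, 21, 20, 6, 13, 94]
data.pop(0)  # -> data = [21, 20, 6, 13, 94]
data[1] = data[0] + data[-1]  # -> data = [21, 115, 6, 13, 94]
ans = data  # -> ans = [21, 115, 6, 13, 94]

Answer: [21, 115, 6, 13, 94]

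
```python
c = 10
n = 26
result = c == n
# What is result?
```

Answer: False

Derivation:
Trace (tracking result):
c = 10  # -> c = 10
n = 26  # -> n = 26
result = c == n  # -> result = False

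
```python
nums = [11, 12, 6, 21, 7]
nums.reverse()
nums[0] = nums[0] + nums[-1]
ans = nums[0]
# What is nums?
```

Answer: [18, 21, 6, 12, 11]

Derivation:
Trace (tracking nums):
nums = [11, 12, 6, 21, 7]  # -> nums = [11, 12, 6, 21, 7]
nums.reverse()  # -> nums = [7, 21, 6, 12, 11]
nums[0] = nums[0] + nums[-1]  # -> nums = [18, 21, 6, 12, 11]
ans = nums[0]  # -> ans = 18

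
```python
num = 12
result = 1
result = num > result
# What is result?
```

Answer: True

Derivation:
Trace (tracking result):
num = 12  # -> num = 12
result = 1  # -> result = 1
result = num > result  # -> result = True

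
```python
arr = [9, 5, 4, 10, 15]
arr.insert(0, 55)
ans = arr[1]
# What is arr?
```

Answer: [55, 9, 5, 4, 10, 15]

Derivation:
Trace (tracking arr):
arr = [9, 5, 4, 10, 15]  # -> arr = [9, 5, 4, 10, 15]
arr.insert(0, 55)  # -> arr = [55, 9, 5, 4, 10, 15]
ans = arr[1]  # -> ans = 9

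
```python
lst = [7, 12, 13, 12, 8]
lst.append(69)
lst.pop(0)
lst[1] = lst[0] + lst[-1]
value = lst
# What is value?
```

Answer: [12, 81, 12, 8, 69]

Derivation:
Trace (tracking value):
lst = [7, 12, 13, 12, 8]  # -> lst = [7, 12, 13, 12, 8]
lst.append(69)  # -> lst = [7, 12, 13, 12, 8, 69]
lst.pop(0)  # -> lst = [12, 13, 12, 8, 69]
lst[1] = lst[0] + lst[-1]  # -> lst = [12, 81, 12, 8, 69]
value = lst  # -> value = [12, 81, 12, 8, 69]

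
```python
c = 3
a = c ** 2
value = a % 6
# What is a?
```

Answer: 9

Derivation:
Trace (tracking a):
c = 3  # -> c = 3
a = c ** 2  # -> a = 9
value = a % 6  # -> value = 3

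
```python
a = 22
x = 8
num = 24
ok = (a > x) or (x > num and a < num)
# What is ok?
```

Trace (tracking ok):
a = 22  # -> a = 22
x = 8  # -> x = 8
num = 24  # -> num = 24
ok = a > x or (x > num and a < num)  # -> ok = True

Answer: True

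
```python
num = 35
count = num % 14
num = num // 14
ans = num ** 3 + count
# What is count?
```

Trace (tracking count):
num = 35  # -> num = 35
count = num % 14  # -> count = 7
num = num // 14  # -> num = 2
ans = num ** 3 + count  # -> ans = 15

Answer: 7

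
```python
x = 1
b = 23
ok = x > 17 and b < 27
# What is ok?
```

Answer: False

Derivation:
Trace (tracking ok):
x = 1  # -> x = 1
b = 23  # -> b = 23
ok = x > 17 and b < 27  # -> ok = False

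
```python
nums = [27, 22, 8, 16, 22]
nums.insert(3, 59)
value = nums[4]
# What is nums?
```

Answer: [27, 22, 8, 59, 16, 22]

Derivation:
Trace (tracking nums):
nums = [27, 22, 8, 16, 22]  # -> nums = [27, 22, 8, 16, 22]
nums.insert(3, 59)  # -> nums = [27, 22, 8, 59, 16, 22]
value = nums[4]  # -> value = 16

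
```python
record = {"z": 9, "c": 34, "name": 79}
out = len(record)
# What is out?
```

Trace (tracking out):
record = {'z': 9, 'c': 34, 'name': 79}  # -> record = {'z': 9, 'c': 34, 'name': 79}
out = len(record)  # -> out = 3

Answer: 3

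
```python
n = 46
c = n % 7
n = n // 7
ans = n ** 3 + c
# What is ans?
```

Trace (tracking ans):
n = 46  # -> n = 46
c = n % 7  # -> c = 4
n = n // 7  # -> n = 6
ans = n ** 3 + c  # -> ans = 220

Answer: 220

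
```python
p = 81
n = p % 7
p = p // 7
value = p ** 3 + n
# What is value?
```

Trace (tracking value):
p = 81  # -> p = 81
n = p % 7  # -> n = 4
p = p // 7  # -> p = 11
value = p ** 3 + n  # -> value = 1335

Answer: 1335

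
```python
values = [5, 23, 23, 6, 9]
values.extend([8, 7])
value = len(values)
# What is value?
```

Answer: 7

Derivation:
Trace (tracking value):
values = [5, 23, 23, 6, 9]  # -> values = [5, 23, 23, 6, 9]
values.extend([8, 7])  # -> values = [5, 23, 23, 6, 9, 8, 7]
value = len(values)  # -> value = 7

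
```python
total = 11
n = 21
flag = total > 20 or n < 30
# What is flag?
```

Trace (tracking flag):
total = 11  # -> total = 11
n = 21  # -> n = 21
flag = total > 20 or n < 30  # -> flag = True

Answer: True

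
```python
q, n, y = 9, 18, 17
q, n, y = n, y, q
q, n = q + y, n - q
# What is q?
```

Answer: 27

Derivation:
Trace (tracking q):
q, n, y = (9, 18, 17)  # -> q = 9, n = 18, y = 17
q, n, y = (n, y, q)  # -> q = 18, n = 17, y = 9
q, n = (q + y, n - q)  # -> q = 27, n = -1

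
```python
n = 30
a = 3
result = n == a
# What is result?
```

Trace (tracking result):
n = 30  # -> n = 30
a = 3  # -> a = 3
result = n == a  # -> result = False

Answer: False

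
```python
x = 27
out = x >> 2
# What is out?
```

Answer: 6

Derivation:
Trace (tracking out):
x = 27  # -> x = 27
out = x >> 2  # -> out = 6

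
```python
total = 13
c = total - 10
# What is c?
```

Answer: 3

Derivation:
Trace (tracking c):
total = 13  # -> total = 13
c = total - 10  # -> c = 3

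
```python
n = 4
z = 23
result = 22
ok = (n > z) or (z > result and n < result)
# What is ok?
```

Answer: True

Derivation:
Trace (tracking ok):
n = 4  # -> n = 4
z = 23  # -> z = 23
result = 22  # -> result = 22
ok = n > z or (z > result and n < result)  # -> ok = True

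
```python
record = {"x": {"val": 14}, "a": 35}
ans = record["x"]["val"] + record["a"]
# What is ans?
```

Trace (tracking ans):
record = {'x': {'val': 14}, 'a': 35}  # -> record = {'x': {'val': 14}, 'a': 35}
ans = record['x']['val'] + record['a']  # -> ans = 49

Answer: 49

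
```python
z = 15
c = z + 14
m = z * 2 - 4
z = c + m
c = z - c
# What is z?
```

Answer: 55

Derivation:
Trace (tracking z):
z = 15  # -> z = 15
c = z + 14  # -> c = 29
m = z * 2 - 4  # -> m = 26
z = c + m  # -> z = 55
c = z - c  # -> c = 26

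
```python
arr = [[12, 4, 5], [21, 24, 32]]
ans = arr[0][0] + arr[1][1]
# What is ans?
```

Trace (tracking ans):
arr = [[12, 4, 5], [21, 24, 32]]  # -> arr = [[12, 4, 5], [21, 24, 32]]
ans = arr[0][0] + arr[1][1]  # -> ans = 36

Answer: 36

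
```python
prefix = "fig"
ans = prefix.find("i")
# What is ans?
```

Trace (tracking ans):
prefix = 'fig'  # -> prefix = 'fig'
ans = prefix.find('i')  # -> ans = 1

Answer: 1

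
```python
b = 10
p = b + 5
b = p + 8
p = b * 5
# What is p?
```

Answer: 115

Derivation:
Trace (tracking p):
b = 10  # -> b = 10
p = b + 5  # -> p = 15
b = p + 8  # -> b = 23
p = b * 5  # -> p = 115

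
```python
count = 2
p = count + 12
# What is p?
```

Trace (tracking p):
count = 2  # -> count = 2
p = count + 12  # -> p = 14

Answer: 14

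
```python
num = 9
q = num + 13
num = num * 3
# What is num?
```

Trace (tracking num):
num = 9  # -> num = 9
q = num + 13  # -> q = 22
num = num * 3  # -> num = 27

Answer: 27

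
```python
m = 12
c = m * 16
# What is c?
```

Answer: 192

Derivation:
Trace (tracking c):
m = 12  # -> m = 12
c = m * 16  # -> c = 192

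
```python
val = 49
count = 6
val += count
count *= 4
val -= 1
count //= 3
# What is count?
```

Trace (tracking count):
val = 49  # -> val = 49
count = 6  # -> count = 6
val += count  # -> val = 55
count *= 4  # -> count = 24
val -= 1  # -> val = 54
count //= 3  # -> count = 8

Answer: 8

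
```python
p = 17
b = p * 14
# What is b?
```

Answer: 238

Derivation:
Trace (tracking b):
p = 17  # -> p = 17
b = p * 14  # -> b = 238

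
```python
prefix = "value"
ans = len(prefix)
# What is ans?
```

Answer: 5

Derivation:
Trace (tracking ans):
prefix = 'value'  # -> prefix = 'value'
ans = len(prefix)  # -> ans = 5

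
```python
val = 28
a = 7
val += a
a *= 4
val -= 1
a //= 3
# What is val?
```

Trace (tracking val):
val = 28  # -> val = 28
a = 7  # -> a = 7
val += a  # -> val = 35
a *= 4  # -> a = 28
val -= 1  # -> val = 34
a //= 3  # -> a = 9

Answer: 34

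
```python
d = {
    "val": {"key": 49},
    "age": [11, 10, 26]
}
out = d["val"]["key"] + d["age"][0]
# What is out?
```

Answer: 60

Derivation:
Trace (tracking out):
d = {'val': {'key': 49}, 'age': [11, 10, 26]}  # -> d = {'val': {'key': 49}, 'age': [11, 10, 26]}
out = d['val']['key'] + d['age'][0]  # -> out = 60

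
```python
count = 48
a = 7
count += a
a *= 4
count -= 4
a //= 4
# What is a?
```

Trace (tracking a):
count = 48  # -> count = 48
a = 7  # -> a = 7
count += a  # -> count = 55
a *= 4  # -> a = 28
count -= 4  # -> count = 51
a //= 4  # -> a = 7

Answer: 7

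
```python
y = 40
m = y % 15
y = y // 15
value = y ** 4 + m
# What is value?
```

Trace (tracking value):
y = 40  # -> y = 40
m = y % 15  # -> m = 10
y = y // 15  # -> y = 2
value = y ** 4 + m  # -> value = 26

Answer: 26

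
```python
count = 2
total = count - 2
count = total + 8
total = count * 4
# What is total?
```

Answer: 32

Derivation:
Trace (tracking total):
count = 2  # -> count = 2
total = count - 2  # -> total = 0
count = total + 8  # -> count = 8
total = count * 4  # -> total = 32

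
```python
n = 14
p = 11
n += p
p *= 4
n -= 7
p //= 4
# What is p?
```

Trace (tracking p):
n = 14  # -> n = 14
p = 11  # -> p = 11
n += p  # -> n = 25
p *= 4  # -> p = 44
n -= 7  # -> n = 18
p //= 4  # -> p = 11

Answer: 11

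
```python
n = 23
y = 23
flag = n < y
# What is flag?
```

Trace (tracking flag):
n = 23  # -> n = 23
y = 23  # -> y = 23
flag = n < y  # -> flag = False

Answer: False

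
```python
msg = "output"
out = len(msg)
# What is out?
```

Trace (tracking out):
msg = 'output'  # -> msg = 'output'
out = len(msg)  # -> out = 6

Answer: 6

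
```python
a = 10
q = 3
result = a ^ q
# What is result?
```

Answer: 9

Derivation:
Trace (tracking result):
a = 10  # -> a = 10
q = 3  # -> q = 3
result = a ^ q  # -> result = 9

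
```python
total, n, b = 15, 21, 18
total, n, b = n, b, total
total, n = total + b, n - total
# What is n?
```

Answer: -3

Derivation:
Trace (tracking n):
total, n, b = (15, 21, 18)  # -> total = 15, n = 21, b = 18
total, n, b = (n, b, total)  # -> total = 21, n = 18, b = 15
total, n = (total + b, n - total)  # -> total = 36, n = -3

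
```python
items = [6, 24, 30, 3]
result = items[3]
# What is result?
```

Answer: 3

Derivation:
Trace (tracking result):
items = [6, 24, 30, 3]  # -> items = [6, 24, 30, 3]
result = items[3]  # -> result = 3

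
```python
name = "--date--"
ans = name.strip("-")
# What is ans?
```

Answer: 'date'

Derivation:
Trace (tracking ans):
name = '--date--'  # -> name = '--date--'
ans = name.strip('-')  # -> ans = 'date'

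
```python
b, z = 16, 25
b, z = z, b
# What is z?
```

Answer: 16

Derivation:
Trace (tracking z):
b, z = (16, 25)  # -> b = 16, z = 25
b, z = (z, b)  # -> b = 25, z = 16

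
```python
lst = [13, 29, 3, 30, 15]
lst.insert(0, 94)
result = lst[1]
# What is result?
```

Answer: 13

Derivation:
Trace (tracking result):
lst = [13, 29, 3, 30, 15]  # -> lst = [13, 29, 3, 30, 15]
lst.insert(0, 94)  # -> lst = [94, 13, 29, 3, 30, 15]
result = lst[1]  # -> result = 13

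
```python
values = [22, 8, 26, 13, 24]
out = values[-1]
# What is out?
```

Answer: 24

Derivation:
Trace (tracking out):
values = [22, 8, 26, 13, 24]  # -> values = [22, 8, 26, 13, 24]
out = values[-1]  # -> out = 24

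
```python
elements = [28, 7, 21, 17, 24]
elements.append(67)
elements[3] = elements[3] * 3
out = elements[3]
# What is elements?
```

Trace (tracking elements):
elements = [28, 7, 21, 17, 24]  # -> elements = [28, 7, 21, 17, 24]
elements.append(67)  # -> elements = [28, 7, 21, 17, 24, 67]
elements[3] = elements[3] * 3  # -> elements = [28, 7, 21, 51, 24, 67]
out = elements[3]  # -> out = 51

Answer: [28, 7, 21, 51, 24, 67]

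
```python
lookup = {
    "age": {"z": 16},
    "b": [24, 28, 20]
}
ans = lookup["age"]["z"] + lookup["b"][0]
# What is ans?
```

Trace (tracking ans):
lookup = {'age': {'z': 16}, 'b': [24, 28, 20]}  # -> lookup = {'age': {'z': 16}, 'b': [24, 28, 20]}
ans = lookup['age']['z'] + lookup['b'][0]  # -> ans = 40

Answer: 40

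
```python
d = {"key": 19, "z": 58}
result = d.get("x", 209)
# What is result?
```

Trace (tracking result):
d = {'key': 19, 'z': 58}  # -> d = {'key': 19, 'z': 58}
result = d.get('x', 209)  # -> result = 209

Answer: 209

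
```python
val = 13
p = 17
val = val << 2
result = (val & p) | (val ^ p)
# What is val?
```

Answer: 52

Derivation:
Trace (tracking val):
val = 13  # -> val = 13
p = 17  # -> p = 17
val = val << 2  # -> val = 52
result = val & p | val ^ p  # -> result = 53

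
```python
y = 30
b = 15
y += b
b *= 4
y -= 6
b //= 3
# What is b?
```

Answer: 20

Derivation:
Trace (tracking b):
y = 30  # -> y = 30
b = 15  # -> b = 15
y += b  # -> y = 45
b *= 4  # -> b = 60
y -= 6  # -> y = 39
b //= 3  # -> b = 20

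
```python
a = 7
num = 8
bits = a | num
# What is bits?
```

Answer: 15

Derivation:
Trace (tracking bits):
a = 7  # -> a = 7
num = 8  # -> num = 8
bits = a | num  # -> bits = 15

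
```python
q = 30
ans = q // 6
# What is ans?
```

Trace (tracking ans):
q = 30  # -> q = 30
ans = q // 6  # -> ans = 5

Answer: 5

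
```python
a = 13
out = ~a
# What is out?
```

Answer: -14

Derivation:
Trace (tracking out):
a = 13  # -> a = 13
out = ~a  # -> out = -14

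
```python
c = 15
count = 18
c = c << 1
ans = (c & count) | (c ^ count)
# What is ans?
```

Trace (tracking ans):
c = 15  # -> c = 15
count = 18  # -> count = 18
c = c << 1  # -> c = 30
ans = c & count | c ^ count  # -> ans = 30

Answer: 30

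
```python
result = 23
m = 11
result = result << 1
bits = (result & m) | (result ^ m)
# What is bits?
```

Trace (tracking bits):
result = 23  # -> result = 23
m = 11  # -> m = 11
result = result << 1  # -> result = 46
bits = result & m | result ^ m  # -> bits = 47

Answer: 47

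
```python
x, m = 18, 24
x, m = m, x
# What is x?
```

Trace (tracking x):
x, m = (18, 24)  # -> x = 18, m = 24
x, m = (m, x)  # -> x = 24, m = 18

Answer: 24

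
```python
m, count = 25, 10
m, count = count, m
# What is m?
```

Answer: 10

Derivation:
Trace (tracking m):
m, count = (25, 10)  # -> m = 25, count = 10
m, count = (count, m)  # -> m = 10, count = 25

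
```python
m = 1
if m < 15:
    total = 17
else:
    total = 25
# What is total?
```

Answer: 17

Derivation:
Trace (tracking total):
m = 1  # -> m = 1
if m < 15:  # condition is True
    total = 17  # -> total = 17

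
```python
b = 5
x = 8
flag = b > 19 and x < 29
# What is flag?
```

Answer: False

Derivation:
Trace (tracking flag):
b = 5  # -> b = 5
x = 8  # -> x = 8
flag = b > 19 and x < 29  # -> flag = False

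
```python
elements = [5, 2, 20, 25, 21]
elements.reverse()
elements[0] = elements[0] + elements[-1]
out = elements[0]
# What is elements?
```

Answer: [26, 25, 20, 2, 5]

Derivation:
Trace (tracking elements):
elements = [5, 2, 20, 25, 21]  # -> elements = [5, 2, 20, 25, 21]
elements.reverse()  # -> elements = [21, 25, 20, 2, 5]
elements[0] = elements[0] + elements[-1]  # -> elements = [26, 25, 20, 2, 5]
out = elements[0]  # -> out = 26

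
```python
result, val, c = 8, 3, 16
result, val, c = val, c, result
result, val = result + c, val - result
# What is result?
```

Answer: 11

Derivation:
Trace (tracking result):
result, val, c = (8, 3, 16)  # -> result = 8, val = 3, c = 16
result, val, c = (val, c, result)  # -> result = 3, val = 16, c = 8
result, val = (result + c, val - result)  # -> result = 11, val = 13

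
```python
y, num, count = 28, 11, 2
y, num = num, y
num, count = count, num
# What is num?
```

Trace (tracking num):
y, num, count = (28, 11, 2)  # -> y = 28, num = 11, count = 2
y, num = (num, y)  # -> y = 11, num = 28
num, count = (count, num)  # -> num = 2, count = 28

Answer: 2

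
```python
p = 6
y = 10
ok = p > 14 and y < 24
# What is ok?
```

Answer: False

Derivation:
Trace (tracking ok):
p = 6  # -> p = 6
y = 10  # -> y = 10
ok = p > 14 and y < 24  # -> ok = False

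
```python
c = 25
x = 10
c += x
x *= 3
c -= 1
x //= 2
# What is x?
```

Trace (tracking x):
c = 25  # -> c = 25
x = 10  # -> x = 10
c += x  # -> c = 35
x *= 3  # -> x = 30
c -= 1  # -> c = 34
x //= 2  # -> x = 15

Answer: 15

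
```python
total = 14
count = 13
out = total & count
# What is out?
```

Trace (tracking out):
total = 14  # -> total = 14
count = 13  # -> count = 13
out = total & count  # -> out = 12

Answer: 12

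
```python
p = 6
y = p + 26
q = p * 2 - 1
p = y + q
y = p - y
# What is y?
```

Trace (tracking y):
p = 6  # -> p = 6
y = p + 26  # -> y = 32
q = p * 2 - 1  # -> q = 11
p = y + q  # -> p = 43
y = p - y  # -> y = 11

Answer: 11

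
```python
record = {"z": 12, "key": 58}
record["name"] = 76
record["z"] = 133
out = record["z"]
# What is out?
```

Trace (tracking out):
record = {'z': 12, 'key': 58}  # -> record = {'z': 12, 'key': 58}
record['name'] = 76  # -> record = {'z': 12, 'key': 58, 'name': 76}
record['z'] = 133  # -> record = {'z': 133, 'key': 58, 'name': 76}
out = record['z']  # -> out = 133

Answer: 133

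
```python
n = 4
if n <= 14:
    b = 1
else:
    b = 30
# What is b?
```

Trace (tracking b):
n = 4  # -> n = 4
if n <= 14:  # condition is True
    b = 1  # -> b = 1

Answer: 1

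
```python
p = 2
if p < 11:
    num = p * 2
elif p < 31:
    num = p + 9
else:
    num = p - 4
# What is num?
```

Trace (tracking num):
p = 2  # -> p = 2
if p < 11:  # condition is True
    num = p * 2  # -> num = 4

Answer: 4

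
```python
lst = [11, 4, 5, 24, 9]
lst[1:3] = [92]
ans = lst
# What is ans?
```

Trace (tracking ans):
lst = [11, 4, 5, 24, 9]  # -> lst = [11, 4, 5, 24, 9]
lst[1:3] = [92]  # -> lst = [11, 92, 24, 9]
ans = lst  # -> ans = [11, 92, 24, 9]

Answer: [11, 92, 24, 9]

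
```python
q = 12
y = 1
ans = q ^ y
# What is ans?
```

Answer: 13

Derivation:
Trace (tracking ans):
q = 12  # -> q = 12
y = 1  # -> y = 1
ans = q ^ y  # -> ans = 13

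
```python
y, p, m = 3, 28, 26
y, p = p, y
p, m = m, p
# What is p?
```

Answer: 26

Derivation:
Trace (tracking p):
y, p, m = (3, 28, 26)  # -> y = 3, p = 28, m = 26
y, p = (p, y)  # -> y = 28, p = 3
p, m = (m, p)  # -> p = 26, m = 3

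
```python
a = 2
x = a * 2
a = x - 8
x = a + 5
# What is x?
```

Answer: 1

Derivation:
Trace (tracking x):
a = 2  # -> a = 2
x = a * 2  # -> x = 4
a = x - 8  # -> a = -4
x = a + 5  # -> x = 1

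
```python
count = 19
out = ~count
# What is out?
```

Answer: -20

Derivation:
Trace (tracking out):
count = 19  # -> count = 19
out = ~count  # -> out = -20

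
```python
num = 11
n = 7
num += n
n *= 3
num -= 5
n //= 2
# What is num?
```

Answer: 13

Derivation:
Trace (tracking num):
num = 11  # -> num = 11
n = 7  # -> n = 7
num += n  # -> num = 18
n *= 3  # -> n = 21
num -= 5  # -> num = 13
n //= 2  # -> n = 10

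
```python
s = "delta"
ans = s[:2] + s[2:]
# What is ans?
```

Trace (tracking ans):
s = 'delta'  # -> s = 'delta'
ans = s[:2] + s[2:]  # -> ans = 'delta'

Answer: 'delta'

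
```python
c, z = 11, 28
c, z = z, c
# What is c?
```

Answer: 28

Derivation:
Trace (tracking c):
c, z = (11, 28)  # -> c = 11, z = 28
c, z = (z, c)  # -> c = 28, z = 11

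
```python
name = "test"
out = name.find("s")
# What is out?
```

Answer: 2

Derivation:
Trace (tracking out):
name = 'test'  # -> name = 'test'
out = name.find('s')  # -> out = 2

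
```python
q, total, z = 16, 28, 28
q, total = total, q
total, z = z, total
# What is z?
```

Answer: 16

Derivation:
Trace (tracking z):
q, total, z = (16, 28, 28)  # -> q = 16, total = 28, z = 28
q, total = (total, q)  # -> q = 28, total = 16
total, z = (z, total)  # -> total = 28, z = 16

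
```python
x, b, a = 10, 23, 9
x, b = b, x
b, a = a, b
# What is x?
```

Answer: 23

Derivation:
Trace (tracking x):
x, b, a = (10, 23, 9)  # -> x = 10, b = 23, a = 9
x, b = (b, x)  # -> x = 23, b = 10
b, a = (a, b)  # -> b = 9, a = 10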